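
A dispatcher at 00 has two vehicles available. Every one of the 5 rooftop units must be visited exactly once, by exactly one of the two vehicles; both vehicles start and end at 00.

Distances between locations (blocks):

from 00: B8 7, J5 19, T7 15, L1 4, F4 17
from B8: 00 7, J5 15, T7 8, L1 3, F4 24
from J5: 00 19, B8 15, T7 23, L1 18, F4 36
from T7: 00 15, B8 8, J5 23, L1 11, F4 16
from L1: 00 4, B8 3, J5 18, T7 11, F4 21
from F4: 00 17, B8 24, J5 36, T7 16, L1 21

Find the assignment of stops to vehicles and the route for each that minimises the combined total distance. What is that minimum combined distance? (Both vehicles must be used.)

Minimum combined distance: 83 blocks.

There are 2^4 − 1 = 15 ways to divide the 5 stops into two non-empty groups. For each, the best each vehicle can do is its own shortest tour through its group:
  {B8} + {J5, T7, L1, F4}: 14 + 78 = 92
  {J5} + {B8, T7, L1, F4}: 38 + 48 = 86
  {B8, J5} + {T7, L1, F4}: 41 + 48 = 89
  {T7} + {B8, J5, L1, F4}: 30 + 75 = 105
  {B8, T7} + {J5, L1, F4}: 30 + 75 = 105
  {J5, T7} + {B8, L1, F4}: 57 + 48 = 105
  … (15 splits in total)
  {L1} + {B8, J5, T7, F4}: 8 + 75 = 83  ← best
Best: vehicle 1 00 → L1 → 00 = 8; vehicle 2 00 → J5 → B8 → T7 → F4 → 00 = 75; combined 83.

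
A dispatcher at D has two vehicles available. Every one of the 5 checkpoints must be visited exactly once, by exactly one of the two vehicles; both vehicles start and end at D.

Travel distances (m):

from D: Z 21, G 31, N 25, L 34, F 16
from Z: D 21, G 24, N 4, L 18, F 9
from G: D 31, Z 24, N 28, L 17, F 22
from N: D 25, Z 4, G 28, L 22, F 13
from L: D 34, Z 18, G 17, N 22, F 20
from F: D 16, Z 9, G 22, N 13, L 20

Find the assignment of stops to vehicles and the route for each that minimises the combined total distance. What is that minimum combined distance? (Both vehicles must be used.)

Check every non-empty split of the stops between the two vehicles; for each half take its own optimal tour:
  {Z} + {G, N, L, F}: 42 + 99 = 141
  {G} + {Z, N, L, F}: 62 + 83 = 145
  {Z, G} + {N, L, F}: 76 + 83 = 159
  {N} + {Z, G, L, F}: 50 + 91 = 141
  {Z, N} + {G, L, F}: 50 + 84 = 134
  {G, N} + {Z, L, F}: 84 + 75 = 159
  … (15 splits in total)
  {Z, G, N, L} + {F}: 95 + 32 = 127  ← best
Best: vehicle 1 D → Z → N → L → G → D = 95; vehicle 2 D → F → D = 32; combined 127.

127 m — the smallest possible combined total.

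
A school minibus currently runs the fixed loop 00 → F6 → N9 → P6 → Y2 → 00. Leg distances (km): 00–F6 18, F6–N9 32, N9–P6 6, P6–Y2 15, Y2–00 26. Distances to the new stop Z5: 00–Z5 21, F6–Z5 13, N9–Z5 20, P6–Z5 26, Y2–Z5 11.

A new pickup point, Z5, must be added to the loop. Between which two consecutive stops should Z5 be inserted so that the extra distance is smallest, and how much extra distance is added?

Insertion cost between consecutive stops i–j is d(i,Z5) + d(Z5,j) − d(i,j):
  between 00 and F6: 21 + 13 − 18 = 16
  between F6 and N9: 13 + 20 − 32 = 1
  between N9 and P6: 20 + 26 − 6 = 40
  between P6 and Y2: 26 + 11 − 15 = 22
  between Y2 and 00: 11 + 21 − 26 = 6
Cheapest insertion is between F6 and N9, adding 1.
New total = 97 + 1 = 98.

Minimum extra distance: 1 km, inserting Z5 between F6 and N9.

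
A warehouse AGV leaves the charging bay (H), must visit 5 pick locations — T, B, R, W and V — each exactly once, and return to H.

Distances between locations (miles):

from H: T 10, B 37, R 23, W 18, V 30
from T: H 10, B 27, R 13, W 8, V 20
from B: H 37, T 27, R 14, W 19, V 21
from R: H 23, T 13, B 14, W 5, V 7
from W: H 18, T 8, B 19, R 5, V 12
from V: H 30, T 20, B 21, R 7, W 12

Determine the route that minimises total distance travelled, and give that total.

With 5 stops there are 5!/2 = 60 distinct round trips (a route and its reverse cost the same).
H→T→B→R→W→V→H: 10+27+14+5+12+30 = 98
H→T→B→R→V→W→H: 10+27+14+7+12+18 = 88
H→T→B→W→R→V→H: 10+27+19+5+7+30 = 98
H→T→B→W→V→R→H: 10+27+19+12+7+23 = 98
H→T→B→V→R→W→H: 10+27+21+7+5+18 = 88
H→T→B→V→W→R→H: 10+27+21+12+5+23 = 98
H→T→R→B→W→V→H: 10+13+14+19+12+30 = 98
H→T→R→B→V→W→H: 10+13+14+21+12+18 = 88
H→T→R→W→B→V→H: 10+13+5+19+21+30 = 98
H→T→R→W→V→B→H: 10+13+5+12+21+37 = 98
H→T→R→V→B→W→H: 10+13+7+21+19+18 = 88
H→T→R→V→W→B→H: 10+13+7+12+19+37 = 98
H→T→W→B→R→V→H: 10+8+19+14+7+30 = 88
H→T→W→B→V→R→H: 10+8+19+21+7+23 = 88
… (46 more)
The minimum is 88.
One optimal route: H → T → B → R → V → W → H (or its reverse).

Minimum total distance: 88 miles.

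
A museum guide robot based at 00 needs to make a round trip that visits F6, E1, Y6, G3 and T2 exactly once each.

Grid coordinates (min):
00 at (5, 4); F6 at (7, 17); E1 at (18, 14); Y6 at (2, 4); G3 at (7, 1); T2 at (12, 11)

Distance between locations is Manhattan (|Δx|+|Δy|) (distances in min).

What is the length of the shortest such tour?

With 5 stops there are 5!/2 = 60 distinct round trips (a route and its reverse cost the same).
00-F6-E1-Y6-G3-T2-00: 15+14+26+8+15+14 = 92
00-F6-E1-Y6-T2-G3-00: 15+14+26+17+15+5 = 92
00-F6-E1-G3-Y6-T2-00: 15+14+24+8+17+14 = 92
00-F6-E1-G3-T2-Y6-00: 15+14+24+15+17+3 = 88
00-F6-E1-T2-Y6-G3-00: 15+14+9+17+8+5 = 68
00-F6-E1-T2-G3-Y6-00: 15+14+9+15+8+3 = 64
00-F6-Y6-E1-G3-T2-00: 15+18+26+24+15+14 = 112
00-F6-Y6-E1-T2-G3-00: 15+18+26+9+15+5 = 88
00-F6-Y6-G3-E1-T2-00: 15+18+8+24+9+14 = 88
00-F6-Y6-G3-T2-E1-00: 15+18+8+15+9+23 = 88
00-F6-Y6-T2-E1-G3-00: 15+18+17+9+24+5 = 88
00-F6-Y6-T2-G3-E1-00: 15+18+17+15+24+23 = 112
00-F6-G3-E1-Y6-T2-00: 15+16+24+26+17+14 = 112
00-F6-G3-E1-T2-Y6-00: 15+16+24+9+17+3 = 84
… (46 more)
The minimum is 64.
One optimal route: 00 → F6 → E1 → T2 → G3 → Y6 → 00 (or its reverse).

64 min — the shortest possible round trip.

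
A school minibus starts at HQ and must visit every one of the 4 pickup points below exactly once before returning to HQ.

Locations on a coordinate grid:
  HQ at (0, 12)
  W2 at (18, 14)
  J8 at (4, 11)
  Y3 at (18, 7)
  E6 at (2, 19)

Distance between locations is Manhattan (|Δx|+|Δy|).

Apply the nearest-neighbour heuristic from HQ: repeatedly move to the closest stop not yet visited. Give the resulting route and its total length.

Nearest-neighbour total = 66; route HQ → J8 → E6 → W2 → Y3 → HQ.

From HQ: distances to unvisited — J8=5, E6=9, W2=20, Y3=23. Nearest is J8 (5).
From J8: distances to unvisited — E6=10, W2=17, Y3=18. Nearest is E6 (10).
From E6: distances to unvisited — W2=21, Y3=28. Nearest is W2 (21).
From W2: distances to unvisited — Y3=7. Nearest is Y3 (7).
Return Y3→HQ: 23.
Total = 5 + 10 + 21 + 7 + 23 = 66.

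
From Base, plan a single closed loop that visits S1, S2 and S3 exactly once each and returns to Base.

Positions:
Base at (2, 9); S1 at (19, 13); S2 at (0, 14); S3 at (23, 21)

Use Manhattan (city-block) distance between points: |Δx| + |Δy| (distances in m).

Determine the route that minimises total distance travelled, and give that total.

Base-S1-S2-S3-Base: 21+20+30+33 = 104
Base-S1-S3-S2-Base: 21+12+30+7 = 70
Base-S2-S1-S3-Base: 7+20+12+33 = 72
The minimum is 70.
One optimal route: Base → S1 → S3 → S2 → Base (or its reverse).

Minimum total distance: 70 m.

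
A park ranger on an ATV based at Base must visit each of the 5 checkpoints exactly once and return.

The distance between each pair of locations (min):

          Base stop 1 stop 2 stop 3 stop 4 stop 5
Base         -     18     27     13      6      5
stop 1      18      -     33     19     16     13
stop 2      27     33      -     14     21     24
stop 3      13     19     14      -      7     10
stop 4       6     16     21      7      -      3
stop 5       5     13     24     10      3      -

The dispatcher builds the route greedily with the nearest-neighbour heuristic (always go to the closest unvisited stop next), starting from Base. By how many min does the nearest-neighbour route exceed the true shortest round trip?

The nearest-neighbour route is 2 min longer than optimal.

Base: stop 5=5, stop 4=6, stop 3=13, stop 1=18, stop 2=27 ⇒ stop 5
stop 5: stop 4=3, stop 3=10, stop 1=13, stop 2=24 ⇒ stop 4
stop 4: stop 3=7, stop 1=16, stop 2=21 ⇒ stop 3
stop 3: stop 2=14, stop 1=19 ⇒ stop 2
stop 2: stop 1=33 ⇒ stop 1
NN route Base → stop 5 → stop 4 → stop 3 → stop 2 → stop 1 → Base costs 80.
Optimal: Base → stop 4 → stop 2 → stop 3 → stop 1 → stop 5 → Base costs 78 (by enumerating all 60 distinct tours).
Excess = 80 − 78 = 2.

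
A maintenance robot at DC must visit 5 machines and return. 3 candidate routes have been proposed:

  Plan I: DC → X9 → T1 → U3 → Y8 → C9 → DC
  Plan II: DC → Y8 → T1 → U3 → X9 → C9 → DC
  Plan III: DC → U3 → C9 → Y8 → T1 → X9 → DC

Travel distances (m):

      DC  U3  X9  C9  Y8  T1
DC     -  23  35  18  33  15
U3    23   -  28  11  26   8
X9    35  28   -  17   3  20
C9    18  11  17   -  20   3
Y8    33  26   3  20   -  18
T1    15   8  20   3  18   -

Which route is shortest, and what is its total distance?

122 m — Plan II is the shortest.

Plan I: 35 + 20 + 8 + 26 + 20 + 18 = 127
Plan II: 33 + 18 + 8 + 28 + 17 + 18 = 122
Plan III: 23 + 11 + 20 + 18 + 20 + 35 = 127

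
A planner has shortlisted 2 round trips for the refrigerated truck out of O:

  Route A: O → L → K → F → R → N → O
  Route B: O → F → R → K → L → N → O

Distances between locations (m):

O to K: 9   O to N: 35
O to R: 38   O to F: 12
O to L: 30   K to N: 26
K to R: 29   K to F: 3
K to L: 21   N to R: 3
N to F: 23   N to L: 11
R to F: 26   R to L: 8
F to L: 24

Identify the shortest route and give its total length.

Shortest is Route A, total 118 m.

Route A: 30 + 21 + 3 + 26 + 3 + 35 = 118
Route B: 12 + 26 + 29 + 21 + 11 + 35 = 134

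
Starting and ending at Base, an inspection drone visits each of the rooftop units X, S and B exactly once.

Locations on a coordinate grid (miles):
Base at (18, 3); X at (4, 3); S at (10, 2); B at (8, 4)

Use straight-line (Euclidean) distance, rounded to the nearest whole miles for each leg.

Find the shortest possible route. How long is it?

Base-X-S-B-Base: 14+6+3+10 = 33
Base-X-B-S-Base: 14+4+3+8 = 29
Base-S-X-B-Base: 8+6+4+10 = 28
The minimum is 28.
One optimal route: Base → S → X → B → Base (or its reverse).

Shortest round trip = 28 miles.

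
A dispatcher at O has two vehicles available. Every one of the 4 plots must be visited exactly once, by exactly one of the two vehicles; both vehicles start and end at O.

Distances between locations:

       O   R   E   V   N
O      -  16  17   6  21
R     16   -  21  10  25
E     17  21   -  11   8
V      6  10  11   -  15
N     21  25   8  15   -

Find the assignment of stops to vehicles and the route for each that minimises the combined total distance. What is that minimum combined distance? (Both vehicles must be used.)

There are 2^3 − 1 = 7 ways to divide the 4 stops into two non-empty groups. For each, the best each vehicle can do is its own shortest tour through its group:
  {R} + {E, V, N}: 32 + 46 = 78
  {E} + {R, V, N}: 34 + 62 = 96
  {R, E} + {V, N}: 54 + 42 = 96
  {V} + {R, E, N}: 12 + 66 = 78
  {R, V} + {E, N}: 32 + 46 = 78
  {E, V} + {R, N}: 34 + 62 = 96
  … (7 splits in total)
Best: vehicle 1 O → R → O = 32; vehicle 2 O → E → N → V → O = 46; combined 78.

Minimum combined distance: 78.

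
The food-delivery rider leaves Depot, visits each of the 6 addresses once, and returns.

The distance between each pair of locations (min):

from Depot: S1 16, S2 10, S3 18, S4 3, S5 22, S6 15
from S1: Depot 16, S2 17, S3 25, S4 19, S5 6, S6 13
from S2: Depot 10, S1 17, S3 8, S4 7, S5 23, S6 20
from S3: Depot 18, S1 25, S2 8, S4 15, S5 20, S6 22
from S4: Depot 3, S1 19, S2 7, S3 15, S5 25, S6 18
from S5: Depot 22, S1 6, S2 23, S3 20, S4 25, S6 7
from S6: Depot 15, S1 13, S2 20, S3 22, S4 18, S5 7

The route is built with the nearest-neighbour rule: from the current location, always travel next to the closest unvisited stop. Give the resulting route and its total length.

Nearest-neighbour total = 72 min; route Depot → S4 → S2 → S3 → S5 → S1 → S6 → Depot.

From Depot: distances to unvisited — S4=3, S2=10, S6=15, S1=16, S3=18, S5=22. Nearest is S4 (3).
From S4: distances to unvisited — S2=7, S3=15, S6=18, S1=19, S5=25. Nearest is S2 (7).
From S2: distances to unvisited — S3=8, S1=17, S6=20, S5=23. Nearest is S3 (8).
From S3: distances to unvisited — S5=20, S6=22, S1=25. Nearest is S5 (20).
From S5: distances to unvisited — S1=6, S6=7. Nearest is S1 (6).
From S1: distances to unvisited — S6=13. Nearest is S6 (13).
Return S6→Depot: 15.
Total = 3 + 7 + 8 + 20 + 6 + 13 + 15 = 72.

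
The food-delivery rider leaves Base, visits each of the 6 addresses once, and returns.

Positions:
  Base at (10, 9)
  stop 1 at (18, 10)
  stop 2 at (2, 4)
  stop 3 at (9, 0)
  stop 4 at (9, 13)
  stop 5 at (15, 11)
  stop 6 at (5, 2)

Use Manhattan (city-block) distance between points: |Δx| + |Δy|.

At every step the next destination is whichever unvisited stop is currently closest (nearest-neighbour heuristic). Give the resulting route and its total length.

Total distance 60 via the nearest-neighbour route Base → stop 4 → stop 5 → stop 1 → stop 3 → stop 6 → stop 2 → Base.

Base → [stop 4:5 / stop 5:7 / stop 1:9 / stop 3:10 / stop 6:12 / stop 2:13] → stop 4 (5)
stop 4 → [stop 5:8 / stop 1:12 / stop 3:13 / stop 6:15 / stop 2:16] → stop 5 (8)
stop 5 → [stop 1:4 / stop 3:17 / stop 6:19 / stop 2:20] → stop 1 (4)
stop 1 → [stop 3:19 / stop 6:21 / stop 2:22] → stop 3 (19)
stop 3 → [stop 6:6 / stop 2:11] → stop 6 (6)
stop 6 → [stop 2:5] → stop 2 (5)
Return stop 2→Base: 13.
Total = 5 + 8 + 4 + 19 + 6 + 5 + 13 = 60.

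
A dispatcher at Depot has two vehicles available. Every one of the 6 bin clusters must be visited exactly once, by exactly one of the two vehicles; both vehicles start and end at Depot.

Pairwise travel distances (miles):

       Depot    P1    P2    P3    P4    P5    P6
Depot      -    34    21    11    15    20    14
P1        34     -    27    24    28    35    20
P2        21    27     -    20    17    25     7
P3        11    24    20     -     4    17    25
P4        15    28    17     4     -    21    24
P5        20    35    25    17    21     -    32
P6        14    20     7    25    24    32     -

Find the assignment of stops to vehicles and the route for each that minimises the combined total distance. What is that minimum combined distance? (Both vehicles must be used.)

There are 2^5 − 1 = 31 ways to divide the 6 stops into two non-empty groups. For each, the best each vehicle can do is its own shortest tour through its group:
  {P1} + {P2, P3, P4, P5, P6}: 68 + 79 = 147
  {P2} + {P1, P3, P4, P5, P6}: 42 + 103 = 145
  {P1, P2} + {P3, P4, P5, P6}: 82 + 79 = 161
  {P3} + {P1, P2, P4, P5, P6}: 22 + 114 = 136
  {P1, P3} + {P2, P4, P5, P6}: 69 + 79 = 148
  {P2, P3} + {P1, P4, P5, P6}: 52 + 103 = 155
  … (31 splits in total)
  {P5} + {P1, P2, P3, P4, P6}: 40 + 91 = 131  ← best
Best: vehicle 1 Depot → P5 → Depot = 40; vehicle 2 Depot → P2 → P6 → P1 → P3 → P4 → Depot = 91; combined 131.

131 miles — the smallest possible combined total.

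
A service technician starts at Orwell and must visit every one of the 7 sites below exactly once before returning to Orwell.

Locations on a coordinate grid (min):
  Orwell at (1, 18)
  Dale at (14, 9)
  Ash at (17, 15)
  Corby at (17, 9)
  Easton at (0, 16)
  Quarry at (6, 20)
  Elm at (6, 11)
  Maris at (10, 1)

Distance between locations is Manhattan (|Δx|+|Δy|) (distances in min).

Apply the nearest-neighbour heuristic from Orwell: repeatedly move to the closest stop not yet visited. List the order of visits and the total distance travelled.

Orwell → [Easton:3 / Quarry:7 / Elm:12 / Ash:19 / Dale:22 / Corby:25 / Maris:26] → Easton (3)
Easton → [Quarry:10 / Elm:11 / Ash:18 / Dale:21 / Corby:24 / Maris:25] → Quarry (10)
Quarry → [Elm:9 / Ash:16 / Dale:19 / Corby:22 / Maris:23] → Elm (9)
Elm → [Dale:10 / Corby:13 / Maris:14 / Ash:15] → Dale (10)
Dale → [Corby:3 / Ash:9 / Maris:12] → Corby (3)
Corby → [Ash:6 / Maris:15] → Ash (6)
Ash → [Maris:21] → Maris (21)
Return Maris→Orwell: 26.
Total = 3 + 10 + 9 + 10 + 3 + 6 + 21 + 26 = 88.

Total distance 88 min via the nearest-neighbour route Orwell → Easton → Quarry → Elm → Dale → Corby → Ash → Maris → Orwell.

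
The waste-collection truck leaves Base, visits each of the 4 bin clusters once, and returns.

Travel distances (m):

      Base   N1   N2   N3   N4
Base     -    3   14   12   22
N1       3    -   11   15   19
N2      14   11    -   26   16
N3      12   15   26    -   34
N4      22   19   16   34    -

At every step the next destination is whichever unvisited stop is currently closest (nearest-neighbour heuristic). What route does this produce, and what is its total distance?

Nearest-neighbour total = 76 m; route Base → N1 → N2 → N4 → N3 → Base.

Base → [N1:3 / N3:12 / N2:14 / N4:22] → N1 (3)
N1 → [N2:11 / N3:15 / N4:19] → N2 (11)
N2 → [N4:16 / N3:26] → N4 (16)
N4 → [N3:34] → N3 (34)
Return N3→Base: 12.
Total = 3 + 11 + 16 + 34 + 12 = 76.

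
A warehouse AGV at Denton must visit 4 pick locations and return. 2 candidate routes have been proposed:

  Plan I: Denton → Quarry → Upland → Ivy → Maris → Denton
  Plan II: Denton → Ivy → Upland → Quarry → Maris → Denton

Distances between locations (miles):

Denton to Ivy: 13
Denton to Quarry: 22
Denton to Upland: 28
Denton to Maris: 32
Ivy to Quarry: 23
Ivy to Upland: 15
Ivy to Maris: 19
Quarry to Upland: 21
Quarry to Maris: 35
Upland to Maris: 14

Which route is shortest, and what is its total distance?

Shortest is Plan I, total 109 miles.

Plan I: 22 + 21 + 15 + 19 + 32 = 109
Plan II: 13 + 15 + 21 + 35 + 32 = 116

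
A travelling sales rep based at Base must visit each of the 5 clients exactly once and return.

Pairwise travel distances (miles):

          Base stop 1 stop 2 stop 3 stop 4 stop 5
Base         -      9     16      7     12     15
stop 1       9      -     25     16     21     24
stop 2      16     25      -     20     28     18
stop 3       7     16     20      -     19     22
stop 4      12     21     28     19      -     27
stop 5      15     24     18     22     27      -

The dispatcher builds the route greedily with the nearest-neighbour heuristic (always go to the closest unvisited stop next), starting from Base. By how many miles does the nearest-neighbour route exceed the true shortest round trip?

Base: stop 3=7, stop 1=9, stop 4=12, stop 5=15, stop 2=16 ⇒ stop 3
stop 3: stop 1=16, stop 4=19, stop 2=20, stop 5=22 ⇒ stop 1
stop 1: stop 4=21, stop 5=24, stop 2=25 ⇒ stop 4
stop 4: stop 5=27, stop 2=28 ⇒ stop 5
stop 5: stop 2=18 ⇒ stop 2
NN route Base → stop 3 → stop 1 → stop 4 → stop 5 → stop 2 → Base costs 105.
Optimal: Base → stop 1 → stop 3 → stop 2 → stop 5 → stop 4 → Base costs 102 (by enumerating all 60 distinct tours).
Excess = 105 − 102 = 3.

The nearest-neighbour route is 3 miles longer than optimal.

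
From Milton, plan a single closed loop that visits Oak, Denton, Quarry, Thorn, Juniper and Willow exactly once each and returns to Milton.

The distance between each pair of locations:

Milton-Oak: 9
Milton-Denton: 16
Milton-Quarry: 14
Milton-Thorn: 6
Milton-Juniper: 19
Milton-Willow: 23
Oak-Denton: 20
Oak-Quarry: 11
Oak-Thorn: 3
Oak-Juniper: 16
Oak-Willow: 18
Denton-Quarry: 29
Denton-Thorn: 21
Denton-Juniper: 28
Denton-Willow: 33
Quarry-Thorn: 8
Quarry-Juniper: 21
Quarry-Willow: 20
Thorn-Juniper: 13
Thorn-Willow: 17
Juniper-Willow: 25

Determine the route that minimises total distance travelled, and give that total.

With 6 stops there are 6!/2 = 360 distinct round trips (a route and its reverse cost the same).
Milton - Oak - Denton - Quarry - Thorn - Juniper - Willow - Milton: 9+20+29+8+13+25+23 = 127
Milton - Oak - Denton - Quarry - Thorn - Willow - Juniper - Milton: 9+20+29+8+17+25+19 = 127
Milton - Oak - Denton - Quarry - Juniper - Thorn - Willow - Milton: 9+20+29+21+13+17+23 = 132
Milton - Oak - Denton - Quarry - Juniper - Willow - Thorn - Milton: 9+20+29+21+25+17+6 = 127
Milton - Oak - Denton - Quarry - Willow - Thorn - Juniper - Milton: 9+20+29+20+17+13+19 = 127
Milton - Oak - Denton - Quarry - Willow - Juniper - Thorn - Milton: 9+20+29+20+25+13+6 = 122
Milton - Oak - Denton - Thorn - Quarry - Juniper - Willow - Milton: 9+20+21+8+21+25+23 = 127
Milton - Oak - Denton - Thorn - Quarry - Willow - Juniper - Milton: 9+20+21+8+20+25+19 = 122
… (352 more)
Milton - Oak - Thorn - Quarry - Willow - Juniper - Denton - Milton: 9+3+8+20+25+28+16 = 109  ← best
The minimum is 109.
One optimal route: Milton → Oak → Thorn → Quarry → Willow → Juniper → Denton → Milton (or its reverse).

Minimum total distance: 109.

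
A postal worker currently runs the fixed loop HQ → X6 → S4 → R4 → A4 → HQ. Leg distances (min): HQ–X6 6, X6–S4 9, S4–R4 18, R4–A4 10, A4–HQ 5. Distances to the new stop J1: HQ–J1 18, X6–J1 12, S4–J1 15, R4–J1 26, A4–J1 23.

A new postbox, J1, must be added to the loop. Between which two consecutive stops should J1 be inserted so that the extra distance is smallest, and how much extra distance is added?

Insertion cost between consecutive stops i–j is d(i,J1) + d(J1,j) − d(i,j):
  between HQ and X6: 18 + 12 − 6 = 24
  between X6 and S4: 12 + 15 − 9 = 18
  between S4 and R4: 15 + 26 − 18 = 23
  between R4 and A4: 26 + 23 − 10 = 39
  between A4 and HQ: 23 + 18 − 5 = 36
Cheapest insertion is between X6 and S4, adding 18.
New total = 48 + 18 = 66.

Minimum extra distance: 18 min, inserting J1 between X6 and S4.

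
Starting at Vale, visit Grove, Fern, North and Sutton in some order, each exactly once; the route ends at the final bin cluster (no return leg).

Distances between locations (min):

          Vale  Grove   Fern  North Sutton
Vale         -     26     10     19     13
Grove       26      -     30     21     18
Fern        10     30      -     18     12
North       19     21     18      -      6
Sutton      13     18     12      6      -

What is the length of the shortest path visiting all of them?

49 min — the minimum one-way total.

There are 4! = 24 possible orderings.
Vale→Grove→Fern→North→Sutton: 26+30+18+6 = 80
Vale→Grove→Fern→Sutton→North: 26+30+12+6 = 74
Vale→Grove→North→Fern→Sutton: 26+21+18+12 = 77
Vale→Grove→North→Sutton→Fern: 26+21+6+12 = 65
Vale→Grove→Sutton→Fern→North: 26+18+12+18 = 74
Vale→Grove→Sutton→North→Fern: 26+18+6+18 = 68
Vale→Fern→Grove→North→Sutton: 10+30+21+6 = 67
Vale→Fern→Grove→Sutton→North: 10+30+18+6 = 64
Vale→Fern→North→Grove→Sutton: 10+18+21+18 = 67
Vale→Fern→North→Sutton→Grove: 10+18+6+18 = 52
Vale→Fern→Sutton→Grove→North: 10+12+18+21 = 61
Vale→Fern→Sutton→North→Grove: 10+12+6+21 = 49
Vale→North→Grove→Fern→Sutton: 19+21+30+12 = 82
Vale→North→Grove→Sutton→Fern: 19+21+18+12 = 70
… (10 more)
The minimum is 49.
One shortest path: Vale → Fern → Sutton → North → Grove.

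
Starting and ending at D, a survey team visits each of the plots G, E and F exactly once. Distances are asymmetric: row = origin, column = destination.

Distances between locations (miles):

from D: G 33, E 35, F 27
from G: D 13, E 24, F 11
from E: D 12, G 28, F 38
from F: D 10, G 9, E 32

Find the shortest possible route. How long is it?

D-G-E-F-D: 33+24+38+10 = 105
D-G-F-E-D: 33+11+32+12 = 88
D-E-G-F-D: 35+28+11+10 = 84
D-E-F-G-D: 35+38+9+13 = 95
D-F-G-E-D: 27+9+24+12 = 72
D-F-E-G-D: 27+32+28+13 = 100
The minimum is 72.
One optimal route: D → F → G → E → D.

Minimum total distance: 72 miles.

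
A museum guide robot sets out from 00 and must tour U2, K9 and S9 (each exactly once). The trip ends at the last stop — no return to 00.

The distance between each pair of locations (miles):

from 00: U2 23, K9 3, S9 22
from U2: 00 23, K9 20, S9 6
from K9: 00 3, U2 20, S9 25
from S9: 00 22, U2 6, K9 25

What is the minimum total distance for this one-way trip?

There are 3! = 6 possible orderings.
00→U2→K9→S9: 23+20+25 = 68
00→U2→S9→K9: 23+6+25 = 54
00→K9→U2→S9: 3+20+6 = 29
00→K9→S9→U2: 3+25+6 = 34
00→S9→U2→K9: 22+6+20 = 48
00→S9→K9→U2: 22+25+20 = 67
The minimum is 29.
One shortest path: 00 → K9 → U2 → S9.

Shortest open route: 29 miles.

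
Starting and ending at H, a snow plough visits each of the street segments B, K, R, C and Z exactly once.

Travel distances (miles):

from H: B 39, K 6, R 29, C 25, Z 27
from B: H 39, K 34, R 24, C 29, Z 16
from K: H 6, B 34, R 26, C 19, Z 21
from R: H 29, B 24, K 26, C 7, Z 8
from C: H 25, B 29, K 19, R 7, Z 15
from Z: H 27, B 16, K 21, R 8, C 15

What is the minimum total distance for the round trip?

With 5 stops there are 5!/2 = 60 distinct round trips (a route and its reverse cost the same).
H - B - K - R - C - Z - H: 39+34+26+7+15+27 = 148
H - B - K - R - Z - C - H: 39+34+26+8+15+25 = 147
H - B - K - C - R - Z - H: 39+34+19+7+8+27 = 134
H - B - K - C - Z - R - H: 39+34+19+15+8+29 = 144
H - B - K - Z - R - C - H: 39+34+21+8+7+25 = 134
H - B - K - Z - C - R - H: 39+34+21+15+7+29 = 145
H - B - R - K - C - Z - H: 39+24+26+19+15+27 = 150
H - B - R - K - Z - C - H: 39+24+26+21+15+25 = 150
H - B - R - C - K - Z - H: 39+24+7+19+21+27 = 137
H - B - R - C - Z - K - H: 39+24+7+15+21+6 = 112
H - B - R - Z - K - C - H: 39+24+8+21+19+25 = 136
H - B - R - Z - C - K - H: 39+24+8+15+19+6 = 111
H - B - C - K - R - Z - H: 39+29+19+26+8+27 = 148
H - B - C - K - Z - R - H: 39+29+19+21+8+29 = 145
… (46 more)
H - B - Z - R - C - K - H: 39+16+8+7+19+6 = 95  ← best
The minimum is 95.
One optimal route: H → B → Z → R → C → K → H (or its reverse).

95 miles — the shortest possible round trip.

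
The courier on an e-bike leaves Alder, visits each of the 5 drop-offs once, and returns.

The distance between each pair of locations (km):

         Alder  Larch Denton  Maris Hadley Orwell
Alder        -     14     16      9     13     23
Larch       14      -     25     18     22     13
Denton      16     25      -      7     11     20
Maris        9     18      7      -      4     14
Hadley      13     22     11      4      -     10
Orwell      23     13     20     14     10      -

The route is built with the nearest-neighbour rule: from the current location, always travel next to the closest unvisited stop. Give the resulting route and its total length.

Total distance 77 km via the nearest-neighbour route Alder → Maris → Hadley → Orwell → Larch → Denton → Alder.

From Alder: distances to unvisited — Maris=9, Hadley=13, Larch=14, Denton=16, Orwell=23. Nearest is Maris (9).
From Maris: distances to unvisited — Hadley=4, Denton=7, Orwell=14, Larch=18. Nearest is Hadley (4).
From Hadley: distances to unvisited — Orwell=10, Denton=11, Larch=22. Nearest is Orwell (10).
From Orwell: distances to unvisited — Larch=13, Denton=20. Nearest is Larch (13).
From Larch: distances to unvisited — Denton=25. Nearest is Denton (25).
Return Denton→Alder: 16.
Total = 9 + 4 + 10 + 13 + 25 + 16 = 77.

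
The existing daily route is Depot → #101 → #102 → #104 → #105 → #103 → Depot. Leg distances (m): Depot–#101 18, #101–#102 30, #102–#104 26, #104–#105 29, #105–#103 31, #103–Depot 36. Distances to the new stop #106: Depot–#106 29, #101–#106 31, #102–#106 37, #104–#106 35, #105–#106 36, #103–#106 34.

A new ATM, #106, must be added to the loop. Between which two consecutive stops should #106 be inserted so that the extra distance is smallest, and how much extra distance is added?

Adding 27 m by placing #106 on the #103–Depot leg.

Insertion cost between consecutive stops i–j is d(i,#106) + d(#106,j) − d(i,j):
  between Depot and #101: 29 + 31 − 18 = 42
  between #101 and #102: 31 + 37 − 30 = 38
  between #102 and #104: 37 + 35 − 26 = 46
  between #104 and #105: 35 + 36 − 29 = 42
  between #105 and #103: 36 + 34 − 31 = 39
  between #103 and Depot: 34 + 29 − 36 = 27
Cheapest insertion is between #103 and Depot, adding 27.
New total = 170 + 27 = 197.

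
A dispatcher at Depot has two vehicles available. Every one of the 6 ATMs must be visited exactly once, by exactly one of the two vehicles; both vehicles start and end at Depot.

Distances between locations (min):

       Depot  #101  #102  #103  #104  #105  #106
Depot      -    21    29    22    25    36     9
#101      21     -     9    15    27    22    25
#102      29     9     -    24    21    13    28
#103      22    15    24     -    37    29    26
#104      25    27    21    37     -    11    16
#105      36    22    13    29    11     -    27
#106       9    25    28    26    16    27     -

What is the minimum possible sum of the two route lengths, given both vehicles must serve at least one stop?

Minimum combined distance: 113 min.

There are 2^5 − 1 = 31 ways to divide the 6 stops into two non-empty groups. For each, the best each vehicle can do is its own shortest tour through its group:
  {#101} + {#102, #103, #104, #105, #106}: 42 + 95 = 137
  {#102} + {#101, #103, #104, #105, #106}: 58 + 95 = 153
  {#101, #102} + {#103, #104, #105, #106}: 59 + 87 = 146
  {#103} + {#101, #102, #104, #105, #106}: 44 + 79 = 123
  {#101, #103} + {#102, #104, #105, #106}: 58 + 78 = 136
  {#102, #103} + {#101, #104, #105, #106}: 75 + 79 = 154
  … (31 splits in total)
  {#101, #102, #103, #104, #105} + {#106}: 95 + 18 = 113  ← best
Best: vehicle 1 Depot → #103 → #101 → #102 → #105 → #104 → Depot = 95; vehicle 2 Depot → #106 → Depot = 18; combined 113.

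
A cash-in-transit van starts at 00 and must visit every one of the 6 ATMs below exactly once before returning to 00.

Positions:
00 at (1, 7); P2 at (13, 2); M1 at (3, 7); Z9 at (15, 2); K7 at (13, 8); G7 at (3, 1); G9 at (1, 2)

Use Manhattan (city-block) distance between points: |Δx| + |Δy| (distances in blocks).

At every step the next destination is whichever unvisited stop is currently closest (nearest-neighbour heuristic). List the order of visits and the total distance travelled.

At 00 the remaining stops are M1 2, G9 5, G7 8, K7 13, P2 17, Z9 19; go to M1.
At M1 the remaining stops are G7 6, G9 7, K7 11, P2 15, Z9 17; go to G7.
At G7 the remaining stops are G9 3, P2 11, Z9 13, K7 17; go to G9.
At G9 the remaining stops are P2 12, Z9 14, K7 18; go to P2.
At P2 the remaining stops are Z9 2, K7 6; go to Z9.
At Z9 the remaining stops are K7 8; go to K7.
Return K7→00: 13.
Total = 2 + 6 + 3 + 12 + 2 + 8 + 13 = 46.

Nearest-neighbour total = 46 blocks; route 00 → M1 → G7 → G9 → P2 → Z9 → K7 → 00.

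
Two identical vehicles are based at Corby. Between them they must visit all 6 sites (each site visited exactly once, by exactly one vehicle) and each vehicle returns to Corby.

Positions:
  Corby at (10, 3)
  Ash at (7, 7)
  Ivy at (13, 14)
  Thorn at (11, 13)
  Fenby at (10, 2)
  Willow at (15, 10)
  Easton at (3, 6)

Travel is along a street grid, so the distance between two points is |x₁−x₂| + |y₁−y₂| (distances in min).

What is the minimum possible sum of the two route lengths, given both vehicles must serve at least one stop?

Try each way of splitting the stops between the two vehicles (each non-empty) and, for each split, find the best tour for each vehicle:
  {Ash} + {Ivy, Thorn, Fenby, Willow, Easton}: 14 + 48 = 62
  {Ivy} + {Ash, Thorn, Fenby, Willow, Easton}: 28 + 46 = 74
  {Ash, Ivy} + {Thorn, Fenby, Willow, Easton}: 34 + 46 = 80
  {Thorn} + {Ash, Ivy, Fenby, Willow, Easton}: 22 + 48 = 70
  {Ash, Thorn} + {Ivy, Fenby, Willow, Easton}: 28 + 48 = 76
  {Ivy, Thorn} + {Ash, Fenby, Willow, Easton}: 28 + 40 = 68
  … (31 splits in total)
  {Fenby} + {Ash, Ivy, Thorn, Willow, Easton}: 2 + 46 = 48  ← best
Best: vehicle 1 Corby → Fenby → Corby = 2; vehicle 2 Corby → Thorn → Ivy → Willow → Ash → Easton → Corby = 46; combined 48.

48 min — the smallest possible combined total.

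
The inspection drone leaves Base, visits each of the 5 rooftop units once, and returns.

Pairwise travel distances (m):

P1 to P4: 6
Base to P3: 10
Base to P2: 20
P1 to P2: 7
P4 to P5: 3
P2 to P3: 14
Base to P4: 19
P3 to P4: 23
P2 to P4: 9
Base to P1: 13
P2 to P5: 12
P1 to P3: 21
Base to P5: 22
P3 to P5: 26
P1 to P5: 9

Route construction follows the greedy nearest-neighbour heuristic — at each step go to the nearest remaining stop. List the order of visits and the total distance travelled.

Base → [P3:10 / P1:13 / P4:19 / P2:20 / P5:22] → P3 (10)
P3 → [P2:14 / P1:21 / P4:23 / P5:26] → P2 (14)
P2 → [P1:7 / P4:9 / P5:12] → P1 (7)
P1 → [P4:6 / P5:9] → P4 (6)
P4 → [P5:3] → P5 (3)
Return P5→Base: 22.
Total = 10 + 14 + 7 + 6 + 3 + 22 = 62.

Nearest-neighbour total = 62 m; route Base → P3 → P2 → P1 → P4 → P5 → Base.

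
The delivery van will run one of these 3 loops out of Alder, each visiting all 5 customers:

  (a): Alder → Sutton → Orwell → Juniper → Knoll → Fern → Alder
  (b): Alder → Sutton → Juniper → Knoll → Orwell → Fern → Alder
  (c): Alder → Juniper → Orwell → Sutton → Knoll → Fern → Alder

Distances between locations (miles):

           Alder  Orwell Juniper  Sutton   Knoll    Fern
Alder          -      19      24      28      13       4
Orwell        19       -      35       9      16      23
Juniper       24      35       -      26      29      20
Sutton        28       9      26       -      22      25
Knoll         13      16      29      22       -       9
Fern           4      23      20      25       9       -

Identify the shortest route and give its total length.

(a): 28 + 9 + 35 + 29 + 9 + 4 = 114
(b): 28 + 26 + 29 + 16 + 23 + 4 = 126
(c): 24 + 35 + 9 + 22 + 9 + 4 = 103

103 miles — (c) is the shortest.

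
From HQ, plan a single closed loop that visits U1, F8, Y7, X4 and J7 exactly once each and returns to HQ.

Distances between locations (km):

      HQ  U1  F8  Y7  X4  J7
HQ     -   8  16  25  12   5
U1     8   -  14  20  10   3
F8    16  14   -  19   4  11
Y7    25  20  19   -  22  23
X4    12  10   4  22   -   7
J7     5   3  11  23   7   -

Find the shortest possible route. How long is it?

Shortest round trip = 63 km.

HQ→U1→F8→Y7→X4→J7→HQ: 8+14+19+22+7+5 = 75
HQ→U1→F8→Y7→J7→X4→HQ: 8+14+19+23+7+12 = 83
HQ→U1→F8→X4→Y7→J7→HQ: 8+14+4+22+23+5 = 76
HQ→U1→F8→X4→J7→Y7→HQ: 8+14+4+7+23+25 = 81
HQ→U1→F8→J7→Y7→X4→HQ: 8+14+11+23+22+12 = 90
HQ→U1→F8→J7→X4→Y7→HQ: 8+14+11+7+22+25 = 87
HQ→U1→Y7→F8→X4→J7→HQ: 8+20+19+4+7+5 = 63
HQ→U1→Y7→F8→J7→X4→HQ: 8+20+19+11+7+12 = 77
HQ→U1→Y7→X4→F8→J7→HQ: 8+20+22+4+11+5 = 70
HQ→U1→Y7→X4→J7→F8→HQ: 8+20+22+7+11+16 = 84
HQ→U1→Y7→J7→F8→X4→HQ: 8+20+23+11+4+12 = 78
HQ→U1→Y7→J7→X4→F8→HQ: 8+20+23+7+4+16 = 78
HQ→U1→X4→F8→Y7→J7→HQ: 8+10+4+19+23+5 = 69
HQ→U1→X4→F8→J7→Y7→HQ: 8+10+4+11+23+25 = 81
… (46 more)
The minimum is 63.
One optimal route: HQ → U1 → Y7 → F8 → X4 → J7 → HQ (or its reverse).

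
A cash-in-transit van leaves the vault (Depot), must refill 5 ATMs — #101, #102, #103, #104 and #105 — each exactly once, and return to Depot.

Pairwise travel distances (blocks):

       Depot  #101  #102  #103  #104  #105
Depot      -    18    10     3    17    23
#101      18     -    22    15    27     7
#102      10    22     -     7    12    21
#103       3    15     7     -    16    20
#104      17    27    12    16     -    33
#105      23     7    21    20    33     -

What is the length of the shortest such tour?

Shortest round trip = 75 blocks.

With 5 stops there are 5!/2 = 60 distinct round trips (a route and its reverse cost the same).
Depot - #101 - #102 - #103 - #104 - #105 - Depot: 18+22+7+16+33+23 = 119
Depot - #101 - #102 - #103 - #105 - #104 - Depot: 18+22+7+20+33+17 = 117
Depot - #101 - #102 - #104 - #103 - #105 - Depot: 18+22+12+16+20+23 = 111
Depot - #101 - #102 - #104 - #105 - #103 - Depot: 18+22+12+33+20+3 = 108
Depot - #101 - #102 - #105 - #103 - #104 - Depot: 18+22+21+20+16+17 = 114
Depot - #101 - #102 - #105 - #104 - #103 - Depot: 18+22+21+33+16+3 = 113
Depot - #101 - #103 - #102 - #104 - #105 - Depot: 18+15+7+12+33+23 = 108
Depot - #101 - #103 - #102 - #105 - #104 - Depot: 18+15+7+21+33+17 = 111
Depot - #101 - #103 - #104 - #102 - #105 - Depot: 18+15+16+12+21+23 = 105
Depot - #101 - #103 - #104 - #105 - #102 - Depot: 18+15+16+33+21+10 = 113
Depot - #101 - #103 - #105 - #102 - #104 - Depot: 18+15+20+21+12+17 = 103
Depot - #101 - #103 - #105 - #104 - #102 - Depot: 18+15+20+33+12+10 = 108
Depot - #101 - #104 - #102 - #103 - #105 - Depot: 18+27+12+7+20+23 = 107
Depot - #101 - #104 - #102 - #105 - #103 - Depot: 18+27+12+21+20+3 = 101
… (46 more)
Depot - #103 - #101 - #105 - #102 - #104 - Depot: 3+15+7+21+12+17 = 75  ← best
The minimum is 75.
One optimal route: Depot → #103 → #101 → #105 → #102 → #104 → Depot (or its reverse).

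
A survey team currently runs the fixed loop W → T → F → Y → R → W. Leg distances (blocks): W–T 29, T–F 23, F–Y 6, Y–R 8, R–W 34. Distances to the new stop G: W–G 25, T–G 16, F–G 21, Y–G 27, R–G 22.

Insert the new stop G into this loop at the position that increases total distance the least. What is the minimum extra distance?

Insertion cost between consecutive stops i–j is d(i,G) + d(G,j) − d(i,j):
  between W and T: 25 + 16 − 29 = 12
  between T and F: 16 + 21 − 23 = 14
  between F and Y: 21 + 27 − 6 = 42
  between Y and R: 27 + 22 − 8 = 41
  between R and W: 22 + 25 − 34 = 13
Cheapest insertion is between W and T, adding 12.
New total = 100 + 12 = 112.

Minimum extra distance: 12 blocks, inserting G between W and T.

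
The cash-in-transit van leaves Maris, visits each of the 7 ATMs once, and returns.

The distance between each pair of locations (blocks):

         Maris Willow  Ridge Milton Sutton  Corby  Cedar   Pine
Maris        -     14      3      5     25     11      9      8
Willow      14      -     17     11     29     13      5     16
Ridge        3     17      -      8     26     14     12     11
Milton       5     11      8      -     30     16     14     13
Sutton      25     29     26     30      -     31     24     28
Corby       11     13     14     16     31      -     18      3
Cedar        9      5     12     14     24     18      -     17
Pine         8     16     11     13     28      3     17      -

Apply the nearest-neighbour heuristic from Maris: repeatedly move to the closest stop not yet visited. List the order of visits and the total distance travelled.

Total distance 103 blocks via the nearest-neighbour route Maris → Ridge → Milton → Willow → Cedar → Pine → Corby → Sutton → Maris.

From Maris: distances to unvisited — Ridge=3, Milton=5, Pine=8, Cedar=9, Corby=11, Willow=14, Sutton=25. Nearest is Ridge (3).
From Ridge: distances to unvisited — Milton=8, Pine=11, Cedar=12, Corby=14, Willow=17, Sutton=26. Nearest is Milton (8).
From Milton: distances to unvisited — Willow=11, Pine=13, Cedar=14, Corby=16, Sutton=30. Nearest is Willow (11).
From Willow: distances to unvisited — Cedar=5, Corby=13, Pine=16, Sutton=29. Nearest is Cedar (5).
From Cedar: distances to unvisited — Pine=17, Corby=18, Sutton=24. Nearest is Pine (17).
From Pine: distances to unvisited — Corby=3, Sutton=28. Nearest is Corby (3).
From Corby: distances to unvisited — Sutton=31. Nearest is Sutton (31).
Return Sutton→Maris: 25.
Total = 3 + 8 + 11 + 5 + 17 + 3 + 31 + 25 = 103.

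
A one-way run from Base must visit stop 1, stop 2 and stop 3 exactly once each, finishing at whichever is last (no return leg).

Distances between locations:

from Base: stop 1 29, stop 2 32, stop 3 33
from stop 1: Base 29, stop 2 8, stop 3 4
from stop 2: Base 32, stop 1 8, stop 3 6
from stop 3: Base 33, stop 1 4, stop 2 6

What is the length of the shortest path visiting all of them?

Shortest open route: 39.

There are 3! = 6 possible orderings.
Base→stop 1→stop 2→stop 3: 29+8+6 = 43
Base→stop 1→stop 3→stop 2: 29+4+6 = 39
Base→stop 2→stop 1→stop 3: 32+8+4 = 44
Base→stop 2→stop 3→stop 1: 32+6+4 = 42
Base→stop 3→stop 1→stop 2: 33+4+8 = 45
Base→stop 3→stop 2→stop 1: 33+6+8 = 47
The minimum is 39.
One shortest path: Base → stop 1 → stop 3 → stop 2.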